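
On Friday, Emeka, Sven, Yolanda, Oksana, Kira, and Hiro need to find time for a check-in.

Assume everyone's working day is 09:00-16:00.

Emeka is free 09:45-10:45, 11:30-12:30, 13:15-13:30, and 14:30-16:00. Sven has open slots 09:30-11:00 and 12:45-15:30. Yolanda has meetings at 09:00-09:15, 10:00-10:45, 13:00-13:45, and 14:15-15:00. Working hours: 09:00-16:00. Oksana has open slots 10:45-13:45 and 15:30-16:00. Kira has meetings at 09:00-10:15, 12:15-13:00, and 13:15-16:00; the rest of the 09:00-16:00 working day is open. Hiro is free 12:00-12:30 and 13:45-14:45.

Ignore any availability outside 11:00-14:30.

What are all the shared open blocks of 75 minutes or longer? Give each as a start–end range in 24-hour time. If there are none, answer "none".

Yolanda free within 09:00–16:00: 09:15–10:00, 10:45–13:00, 13:45–14:15, 15:00–16:00.
Kira free within 09:00–16:00: 10:15–12:15, 13:00–13:15.
Emeka ∩ Sven: 09:45–10:45, 13:15–13:30, 14:30–15:30.
Emeka ∩ Sven ∩ Yolanda: 09:45–10:00, 15:00–15:30.
Emeka ∩ Sven ∩ Yolanda ∩ Oksana: (none).
Emeka ∩ Sven ∩ Yolanda ∩ Oksana ∩ Kira: (none).
Emeka ∩ Sven ∩ Yolanda ∩ Oksana ∩ Kira ∩ Hiro: (none).
Restricted to 11:00–14:30: (none).
Windows ≥ 75 min: (none).

none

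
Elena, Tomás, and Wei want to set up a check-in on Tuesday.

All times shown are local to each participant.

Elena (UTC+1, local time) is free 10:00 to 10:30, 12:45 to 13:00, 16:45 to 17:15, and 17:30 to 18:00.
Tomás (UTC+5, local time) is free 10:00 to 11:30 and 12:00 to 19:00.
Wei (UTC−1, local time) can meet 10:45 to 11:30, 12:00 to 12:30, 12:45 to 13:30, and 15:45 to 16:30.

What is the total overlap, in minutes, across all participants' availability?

Elena → UTC: 09:00–09:30, 11:45–12:00, 15:45–16:15, 16:30–17:00.
Tomás → UTC: 05:00–06:30, 07:00–14:00.
Wei → UTC: 11:45–12:30, 13:00–13:30, 13:45–14:30, 16:45–17:30.
Elena ∩ Tomás: 09:00–09:30, 11:45–12:00.
Elena ∩ Tomás ∩ Wei: 11:45–12:00.
Total common minutes: 15.

15 minutes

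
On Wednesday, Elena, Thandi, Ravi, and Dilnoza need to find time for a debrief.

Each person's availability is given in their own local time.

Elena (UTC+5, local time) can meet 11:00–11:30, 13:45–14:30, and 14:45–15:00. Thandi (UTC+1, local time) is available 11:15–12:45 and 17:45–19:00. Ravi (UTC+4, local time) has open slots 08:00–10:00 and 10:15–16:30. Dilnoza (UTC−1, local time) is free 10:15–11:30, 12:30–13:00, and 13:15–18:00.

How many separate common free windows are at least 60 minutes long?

Elena → UTC: 06:00–06:30, 08:45–09:30, 09:45–10:00.
Thandi → UTC: 10:15–11:45, 16:45–18:00.
Ravi → UTC: 04:00–06:00, 06:15–12:30.
Dilnoza → UTC: 11:15–12:30, 13:30–14:00, 14:15–19:00.
Elena ∩ Thandi: (none).
Elena ∩ Thandi ∩ Ravi: (none).
Elena ∩ Thandi ∩ Ravi ∩ Dilnoza: (none).
Windows ≥ 60 min: (none).
That's 0 windows.

0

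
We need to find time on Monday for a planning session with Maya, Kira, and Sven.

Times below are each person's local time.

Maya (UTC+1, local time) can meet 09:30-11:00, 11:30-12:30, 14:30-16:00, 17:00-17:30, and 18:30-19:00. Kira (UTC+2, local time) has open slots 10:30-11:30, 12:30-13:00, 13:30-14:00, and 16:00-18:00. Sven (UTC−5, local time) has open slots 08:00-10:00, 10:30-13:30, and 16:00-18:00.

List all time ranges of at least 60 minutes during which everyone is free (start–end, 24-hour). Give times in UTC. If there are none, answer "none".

Maya → UTC: 08:30–10:00, 10:30–11:30, 13:30–15:00, 16:00–16:30, 17:30–18:00.
Kira → UTC: 08:30–09:30, 10:30–11:00, 11:30–12:00, 14:00–16:00.
Sven → UTC: 13:00–15:00, 15:30–18:30, 21:00–23:00.
Maya ∩ Kira: 08:30–09:30, 10:30–11:00, 14:00–15:00.
Maya ∩ Kira ∩ Sven: 14:00–15:00.
Windows ≥ 60 min: 14:00–15:00.

14:00–15:00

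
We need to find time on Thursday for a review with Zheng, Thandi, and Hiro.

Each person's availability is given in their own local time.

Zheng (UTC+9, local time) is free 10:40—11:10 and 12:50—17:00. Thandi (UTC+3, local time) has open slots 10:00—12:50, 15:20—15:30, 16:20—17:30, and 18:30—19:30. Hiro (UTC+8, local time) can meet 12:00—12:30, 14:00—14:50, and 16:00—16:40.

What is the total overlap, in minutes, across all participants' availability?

0 minutes

Zheng → UTC: 01:40–02:10, 03:50–08:00.
Thandi → UTC: 07:00–09:50, 12:20–12:30, 13:20–14:30, 15:30–16:30.
Hiro → UTC: 04:00–04:30, 06:00–06:50, 08:00–08:40.
Zheng ∩ Thandi: 07:00–08:00.
Zheng ∩ Thandi ∩ Hiro: (none).
Total common minutes: 0.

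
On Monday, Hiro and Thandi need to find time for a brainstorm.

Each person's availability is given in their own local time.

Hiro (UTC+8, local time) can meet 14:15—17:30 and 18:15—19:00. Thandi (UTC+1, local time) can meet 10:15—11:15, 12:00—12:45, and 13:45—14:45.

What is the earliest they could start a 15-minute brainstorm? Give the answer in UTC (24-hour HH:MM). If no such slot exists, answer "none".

09:15

Hiro → UTC: 06:15–09:30, 10:15–11:00.
Thandi → UTC: 09:15–10:15, 11:00–11:45, 12:45–13:45.
Hiro ∩ Thandi: 09:15–09:30.
Windows ≥ 15 min: 09:15–09:30.
Earliest such window starts at 09:15.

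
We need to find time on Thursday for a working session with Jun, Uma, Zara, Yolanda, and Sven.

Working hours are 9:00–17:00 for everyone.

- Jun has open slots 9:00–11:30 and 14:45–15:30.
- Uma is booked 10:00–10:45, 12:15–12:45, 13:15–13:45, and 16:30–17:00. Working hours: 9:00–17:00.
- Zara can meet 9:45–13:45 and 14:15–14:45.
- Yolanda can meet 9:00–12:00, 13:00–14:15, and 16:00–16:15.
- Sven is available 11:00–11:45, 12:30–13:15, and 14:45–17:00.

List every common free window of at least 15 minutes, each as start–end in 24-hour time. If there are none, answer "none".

11:00–11:30

Uma free within 09:00–17:00: 09:00–10:00, 10:45–12:15, 12:45–13:15, 13:45–16:30.
Jun ∩ Uma: 09:00–10:00, 10:45–11:30, 14:45–15:30.
Jun ∩ Uma ∩ Zara: 09:45–10:00, 10:45–11:30.
Jun ∩ Uma ∩ Zara ∩ Yolanda: 09:45–10:00, 10:45–11:30.
Jun ∩ Uma ∩ Zara ∩ Yolanda ∩ Sven: 11:00–11:30.
Windows ≥ 15 min: 11:00–11:30.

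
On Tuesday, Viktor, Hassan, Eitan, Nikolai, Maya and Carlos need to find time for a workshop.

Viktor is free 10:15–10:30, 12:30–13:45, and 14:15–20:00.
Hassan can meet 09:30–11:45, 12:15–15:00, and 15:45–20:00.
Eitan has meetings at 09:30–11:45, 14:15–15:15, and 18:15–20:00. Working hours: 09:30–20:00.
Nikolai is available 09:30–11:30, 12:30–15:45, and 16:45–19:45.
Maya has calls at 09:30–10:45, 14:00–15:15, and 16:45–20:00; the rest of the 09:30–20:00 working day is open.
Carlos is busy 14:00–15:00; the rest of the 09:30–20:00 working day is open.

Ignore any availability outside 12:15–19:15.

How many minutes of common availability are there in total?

Eitan free within 09:30–20:00: 11:45–14:15, 15:15–18:15.
Maya free within 09:30–20:00: 10:45–14:00, 15:15–16:45.
Carlos free within 09:30–20:00: 09:30–14:00, 15:00–20:00.
Viktor ∩ Hassan: 10:15–10:30, 12:30–13:45, 14:15–15:00, 15:45–20:00.
Viktor ∩ Hassan ∩ Eitan: 12:30–13:45, 15:45–18:15.
Viktor ∩ Hassan ∩ Eitan ∩ Nikolai: 12:30–13:45, 16:45–18:15.
Viktor ∩ Hassan ∩ Eitan ∩ Nikolai ∩ Maya: 12:30–13:45.
Viktor ∩ Hassan ∩ Eitan ∩ Nikolai ∩ Maya ∩ Carlos: 12:30–13:45.
Restricted to 12:15–19:15: 12:30–13:45.
Total common minutes: 75.

75 minutes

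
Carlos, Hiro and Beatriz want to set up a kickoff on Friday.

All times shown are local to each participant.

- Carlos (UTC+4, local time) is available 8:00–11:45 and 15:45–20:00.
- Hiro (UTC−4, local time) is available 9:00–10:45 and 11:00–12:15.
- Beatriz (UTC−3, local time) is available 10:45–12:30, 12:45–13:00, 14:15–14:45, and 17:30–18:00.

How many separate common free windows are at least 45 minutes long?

Carlos → UTC: 04:00–07:45, 11:45–16:00.
Hiro → UTC: 13:00–14:45, 15:00–16:15.
Beatriz → UTC: 13:45–15:30, 15:45–16:00, 17:15–17:45, 20:30–21:00.
Carlos ∩ Hiro: 13:00–14:45, 15:00–16:00.
Carlos ∩ Hiro ∩ Beatriz: 13:45–14:45, 15:00–15:30, 15:45–16:00.
Windows ≥ 45 min: 13:45–14:45.
That's 1 window.

1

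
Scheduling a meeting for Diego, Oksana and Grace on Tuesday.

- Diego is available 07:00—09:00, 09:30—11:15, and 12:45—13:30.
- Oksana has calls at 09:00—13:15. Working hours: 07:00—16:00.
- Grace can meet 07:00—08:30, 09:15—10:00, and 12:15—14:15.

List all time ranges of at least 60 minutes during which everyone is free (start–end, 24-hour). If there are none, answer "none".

Oksana free within 07:00–16:00: 07:00–09:00, 13:15–16:00.
Diego ∩ Oksana: 07:00–09:00, 13:15–13:30.
Diego ∩ Oksana ∩ Grace: 07:00–08:30, 13:15–13:30.
Windows ≥ 60 min: 07:00–08:30.

07:00–08:30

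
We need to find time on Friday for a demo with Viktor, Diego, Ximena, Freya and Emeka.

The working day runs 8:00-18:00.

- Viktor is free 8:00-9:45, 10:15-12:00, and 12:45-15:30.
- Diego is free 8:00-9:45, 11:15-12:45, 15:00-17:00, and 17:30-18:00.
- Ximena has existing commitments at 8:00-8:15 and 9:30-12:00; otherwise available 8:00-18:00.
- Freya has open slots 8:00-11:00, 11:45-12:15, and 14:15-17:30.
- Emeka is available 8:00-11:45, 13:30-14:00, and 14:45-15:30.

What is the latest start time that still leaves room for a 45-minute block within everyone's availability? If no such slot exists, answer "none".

08:45

Ximena free within 08:00–18:00: 08:15–09:30, 12:00–18:00.
Viktor ∩ Diego: 08:00–09:45, 11:15–12:00, 15:00–15:30.
Viktor ∩ Diego ∩ Ximena: 08:15–09:30, 15:00–15:30.
Viktor ∩ Diego ∩ Ximena ∩ Freya: 08:15–09:30, 15:00–15:30.
Viktor ∩ Diego ∩ Ximena ∩ Freya ∩ Emeka: 08:15–09:30, 15:00–15:30.
Windows ≥ 45 min: 08:15–09:30.
Latest start in the last window 08:15–09:30 is 09:30 − 45 min = 08:45.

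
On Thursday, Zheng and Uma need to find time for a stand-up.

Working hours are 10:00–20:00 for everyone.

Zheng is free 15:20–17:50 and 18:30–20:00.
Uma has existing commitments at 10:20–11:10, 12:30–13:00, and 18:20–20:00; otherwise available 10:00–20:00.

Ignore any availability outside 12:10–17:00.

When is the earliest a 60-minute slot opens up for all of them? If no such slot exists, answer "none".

15:20

Uma free within 10:00–20:00: 10:00–10:20, 11:10–12:30, 13:00–18:20.
Zheng ∩ Uma: 15:20–17:50.
Restricted to 12:10–17:00: 15:20–17:00.
Windows ≥ 60 min: 15:20–17:00.
Earliest such window starts at 15:20.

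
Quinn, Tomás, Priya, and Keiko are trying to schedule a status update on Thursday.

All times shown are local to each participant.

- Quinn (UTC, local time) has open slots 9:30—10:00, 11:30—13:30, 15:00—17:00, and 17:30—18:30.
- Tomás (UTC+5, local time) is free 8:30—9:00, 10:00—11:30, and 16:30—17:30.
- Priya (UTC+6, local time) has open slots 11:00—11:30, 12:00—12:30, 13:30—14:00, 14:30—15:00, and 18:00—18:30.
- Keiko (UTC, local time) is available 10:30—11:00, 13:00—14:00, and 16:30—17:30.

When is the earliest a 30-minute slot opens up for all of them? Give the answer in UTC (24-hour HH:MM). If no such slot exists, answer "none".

Quinn → UTC: 09:30–10:00, 11:30–13:30, 15:00–17:00, 17:30–18:30.
Tomás → UTC: 03:30–04:00, 05:00–06:30, 11:30–12:30.
Priya → UTC: 05:00–05:30, 06:00–06:30, 07:30–08:00, 08:30–09:00, 12:00–12:30.
Keiko → UTC: 10:30–11:00, 13:00–14:00, 16:30–17:30.
Quinn ∩ Tomás: 11:30–12:30.
Quinn ∩ Tomás ∩ Priya: 12:00–12:30.
Quinn ∩ Tomás ∩ Priya ∩ Keiko: (none).
Windows ≥ 30 min: (none).

none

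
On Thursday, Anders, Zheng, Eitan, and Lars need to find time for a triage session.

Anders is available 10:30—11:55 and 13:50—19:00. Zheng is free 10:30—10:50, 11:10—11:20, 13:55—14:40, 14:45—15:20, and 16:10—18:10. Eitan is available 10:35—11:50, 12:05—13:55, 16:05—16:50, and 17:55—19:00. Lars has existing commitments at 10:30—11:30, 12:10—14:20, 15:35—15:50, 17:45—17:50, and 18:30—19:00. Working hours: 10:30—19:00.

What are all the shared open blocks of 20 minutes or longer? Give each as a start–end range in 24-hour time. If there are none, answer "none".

16:10–16:50

Lars free within 10:30–19:00: 11:30–12:10, 14:20–15:35, 15:50–17:45, 17:50–18:30.
Anders ∩ Zheng: 10:30–10:50, 11:10–11:20, 13:55–14:40, 14:45–15:20, 16:10–18:10.
Anders ∩ Zheng ∩ Eitan: 10:35–10:50, 11:10–11:20, 16:10–16:50, 17:55–18:10.
Anders ∩ Zheng ∩ Eitan ∩ Lars: 16:10–16:50, 17:55–18:10.
Windows ≥ 20 min: 16:10–16:50.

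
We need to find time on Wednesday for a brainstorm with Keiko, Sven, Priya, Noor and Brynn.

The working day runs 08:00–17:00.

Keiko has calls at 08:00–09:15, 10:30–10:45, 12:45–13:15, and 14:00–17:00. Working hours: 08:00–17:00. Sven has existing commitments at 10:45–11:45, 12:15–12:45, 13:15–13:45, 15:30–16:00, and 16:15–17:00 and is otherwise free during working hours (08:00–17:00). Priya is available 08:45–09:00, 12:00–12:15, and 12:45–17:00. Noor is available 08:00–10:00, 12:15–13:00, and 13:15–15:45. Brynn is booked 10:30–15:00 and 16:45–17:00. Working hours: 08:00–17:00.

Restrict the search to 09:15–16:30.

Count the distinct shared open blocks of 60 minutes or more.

Keiko free within 08:00–17:00: 09:15–10:30, 10:45–12:45, 13:15–14:00.
Sven free within 08:00–17:00: 08:00–10:45, 11:45–12:15, 12:45–13:15, 13:45–15:30, 16:00–16:15.
Brynn free within 08:00–17:00: 08:00–10:30, 15:00–16:45.
Keiko ∩ Sven: 09:15–10:30, 11:45–12:15, 13:45–14:00.
Keiko ∩ Sven ∩ Priya: 12:00–12:15, 13:45–14:00.
Keiko ∩ Sven ∩ Priya ∩ Noor: 13:45–14:00.
Keiko ∩ Sven ∩ Priya ∩ Noor ∩ Brynn: (none).
Restricted to 09:15–16:30: (none).
Windows ≥ 60 min: (none).
That's 0 windows.

0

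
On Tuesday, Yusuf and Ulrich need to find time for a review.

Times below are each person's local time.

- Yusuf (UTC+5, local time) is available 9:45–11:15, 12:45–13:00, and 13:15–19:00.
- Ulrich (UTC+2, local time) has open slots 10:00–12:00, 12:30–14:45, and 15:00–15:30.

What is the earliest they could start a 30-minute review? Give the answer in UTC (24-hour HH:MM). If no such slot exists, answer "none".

Yusuf → UTC: 04:45–06:15, 07:45–08:00, 08:15–14:00.
Ulrich → UTC: 08:00–10:00, 10:30–12:45, 13:00–13:30.
Yusuf ∩ Ulrich: 08:15–10:00, 10:30–12:45, 13:00–13:30.
Windows ≥ 30 min: 08:15–10:00, 10:30–12:45, 13:00–13:30.
Earliest such window starts at 08:15.

08:15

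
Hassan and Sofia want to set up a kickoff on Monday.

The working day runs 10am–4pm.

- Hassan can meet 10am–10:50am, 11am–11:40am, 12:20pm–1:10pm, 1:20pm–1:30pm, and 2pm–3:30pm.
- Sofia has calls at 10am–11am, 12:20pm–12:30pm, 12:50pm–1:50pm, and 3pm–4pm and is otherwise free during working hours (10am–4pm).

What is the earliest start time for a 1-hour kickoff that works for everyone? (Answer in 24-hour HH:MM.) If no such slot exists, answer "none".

Sofia free within 10:00–16:00: 11:00–12:20, 12:30–12:50, 13:50–15:00.
Hassan ∩ Sofia: 11:00–11:40, 12:30–12:50, 14:00–15:00.
Windows ≥ 60 min: 14:00–15:00.
Earliest such window starts at 14:00.

14:00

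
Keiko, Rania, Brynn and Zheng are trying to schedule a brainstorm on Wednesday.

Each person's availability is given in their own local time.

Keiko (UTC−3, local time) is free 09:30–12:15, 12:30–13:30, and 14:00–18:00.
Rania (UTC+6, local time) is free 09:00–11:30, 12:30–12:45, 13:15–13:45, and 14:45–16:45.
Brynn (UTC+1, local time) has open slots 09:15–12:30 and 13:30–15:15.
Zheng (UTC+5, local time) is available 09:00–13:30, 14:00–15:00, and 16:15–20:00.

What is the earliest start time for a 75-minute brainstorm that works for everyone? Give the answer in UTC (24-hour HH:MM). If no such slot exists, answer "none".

Keiko → UTC: 12:30–15:15, 15:30–16:30, 17:00–21:00.
Rania → UTC: 03:00–05:30, 06:30–06:45, 07:15–07:45, 08:45–10:45.
Brynn → UTC: 08:15–11:30, 12:30–14:15.
Zheng → UTC: 04:00–08:30, 09:00–10:00, 11:15–15:00.
Keiko ∩ Rania: (none).
Keiko ∩ Rania ∩ Brynn: (none).
Keiko ∩ Rania ∩ Brynn ∩ Zheng: (none).
Windows ≥ 75 min: (none).

none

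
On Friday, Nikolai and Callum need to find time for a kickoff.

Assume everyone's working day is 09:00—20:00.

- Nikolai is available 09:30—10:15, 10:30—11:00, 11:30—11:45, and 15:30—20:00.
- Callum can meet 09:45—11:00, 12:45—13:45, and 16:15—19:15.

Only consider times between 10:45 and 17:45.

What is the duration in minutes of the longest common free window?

90 minutes

Nikolai ∩ Callum: 09:45–10:15, 10:30–11:00, 16:15–19:15.
Restricted to 10:45–17:45: 10:45–11:00, 16:15–17:45.
Common window lengths: 15, 90 min; longest is 90.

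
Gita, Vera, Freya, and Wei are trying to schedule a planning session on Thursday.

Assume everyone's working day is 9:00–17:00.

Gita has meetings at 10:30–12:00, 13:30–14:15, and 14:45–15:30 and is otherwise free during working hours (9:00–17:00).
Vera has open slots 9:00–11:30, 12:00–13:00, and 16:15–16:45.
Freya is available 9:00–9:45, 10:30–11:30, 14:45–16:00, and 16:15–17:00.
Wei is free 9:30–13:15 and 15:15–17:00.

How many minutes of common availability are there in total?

Gita free within 09:00–17:00: 09:00–10:30, 12:00–13:30, 14:15–14:45, 15:30–17:00.
Gita ∩ Vera: 09:00–10:30, 12:00–13:00, 16:15–16:45.
Gita ∩ Vera ∩ Freya: 09:00–09:45, 16:15–16:45.
Gita ∩ Vera ∩ Freya ∩ Wei: 09:30–09:45, 16:15–16:45.
Total common minutes: 15 + 30 = 45.

45 minutes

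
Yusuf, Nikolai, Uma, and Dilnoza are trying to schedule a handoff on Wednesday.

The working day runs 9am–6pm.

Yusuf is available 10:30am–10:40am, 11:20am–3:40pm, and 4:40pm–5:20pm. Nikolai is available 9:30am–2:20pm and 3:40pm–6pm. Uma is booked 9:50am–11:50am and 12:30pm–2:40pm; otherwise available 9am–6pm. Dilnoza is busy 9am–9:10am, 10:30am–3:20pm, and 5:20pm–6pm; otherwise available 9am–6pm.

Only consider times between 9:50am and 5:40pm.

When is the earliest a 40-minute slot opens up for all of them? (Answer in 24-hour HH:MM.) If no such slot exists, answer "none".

16:40

Uma free within 09:00–18:00: 09:00–09:50, 11:50–12:30, 14:40–18:00.
Dilnoza free within 09:00–18:00: 09:10–10:30, 15:20–17:20.
Yusuf ∩ Nikolai: 10:30–10:40, 11:20–14:20, 16:40–17:20.
Yusuf ∩ Nikolai ∩ Uma: 11:50–12:30, 16:40–17:20.
Yusuf ∩ Nikolai ∩ Uma ∩ Dilnoza: 16:40–17:20.
Restricted to 09:50–17:40: 16:40–17:20.
Windows ≥ 40 min: 16:40–17:20.
Earliest such window starts at 16:40.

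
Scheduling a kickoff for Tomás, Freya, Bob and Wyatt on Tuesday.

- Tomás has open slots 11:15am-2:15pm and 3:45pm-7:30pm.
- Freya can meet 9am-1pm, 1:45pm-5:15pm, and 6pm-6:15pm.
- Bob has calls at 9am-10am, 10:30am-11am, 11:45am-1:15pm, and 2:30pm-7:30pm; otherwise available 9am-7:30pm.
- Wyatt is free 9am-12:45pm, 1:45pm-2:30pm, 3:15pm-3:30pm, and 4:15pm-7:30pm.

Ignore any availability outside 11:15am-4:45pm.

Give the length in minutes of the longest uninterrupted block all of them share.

Bob free within 09:00–19:30: 10:00–10:30, 11:00–11:45, 13:15–14:30.
Tomás ∩ Freya: 11:15–13:00, 13:45–14:15, 15:45–17:15, 18:00–18:15.
Tomás ∩ Freya ∩ Bob: 11:15–11:45, 13:45–14:15.
Tomás ∩ Freya ∩ Bob ∩ Wyatt: 11:15–11:45, 13:45–14:15.
Restricted to 11:15–16:45: 11:15–11:45, 13:45–14:15.
Common window lengths: 30, 30 min; longest is 30.

30 minutes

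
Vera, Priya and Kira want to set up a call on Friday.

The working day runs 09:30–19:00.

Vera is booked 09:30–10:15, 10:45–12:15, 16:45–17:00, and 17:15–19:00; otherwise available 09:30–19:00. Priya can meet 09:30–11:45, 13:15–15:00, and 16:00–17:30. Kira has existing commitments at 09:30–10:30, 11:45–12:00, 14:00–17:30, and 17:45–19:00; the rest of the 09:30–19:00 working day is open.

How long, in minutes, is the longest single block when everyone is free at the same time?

45 minutes

Vera free within 09:30–19:00: 10:15–10:45, 12:15–16:45, 17:00–17:15.
Kira free within 09:30–19:00: 10:30–11:45, 12:00–14:00, 17:30–17:45.
Vera ∩ Priya: 10:15–10:45, 13:15–15:00, 16:00–16:45, 17:00–17:15.
Vera ∩ Priya ∩ Kira: 10:30–10:45, 13:15–14:00.
Common window lengths: 15, 45 min; longest is 45.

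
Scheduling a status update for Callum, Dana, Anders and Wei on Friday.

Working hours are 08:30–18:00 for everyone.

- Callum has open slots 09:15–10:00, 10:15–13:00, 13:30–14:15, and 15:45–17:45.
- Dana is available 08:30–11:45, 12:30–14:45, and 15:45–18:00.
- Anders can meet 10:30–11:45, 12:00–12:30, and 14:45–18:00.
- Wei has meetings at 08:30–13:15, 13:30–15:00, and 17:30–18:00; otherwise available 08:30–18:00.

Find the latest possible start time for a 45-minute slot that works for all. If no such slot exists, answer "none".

Wei free within 08:30–18:00: 13:15–13:30, 15:00–17:30.
Callum ∩ Dana: 09:15–10:00, 10:15–11:45, 12:30–13:00, 13:30–14:15, 15:45–17:45.
Callum ∩ Dana ∩ Anders: 10:30–11:45, 15:45–17:45.
Callum ∩ Dana ∩ Anders ∩ Wei: 15:45–17:30.
Windows ≥ 45 min: 15:45–17:30.
Latest start in the last window 15:45–17:30 is 17:30 − 45 min = 16:45.

16:45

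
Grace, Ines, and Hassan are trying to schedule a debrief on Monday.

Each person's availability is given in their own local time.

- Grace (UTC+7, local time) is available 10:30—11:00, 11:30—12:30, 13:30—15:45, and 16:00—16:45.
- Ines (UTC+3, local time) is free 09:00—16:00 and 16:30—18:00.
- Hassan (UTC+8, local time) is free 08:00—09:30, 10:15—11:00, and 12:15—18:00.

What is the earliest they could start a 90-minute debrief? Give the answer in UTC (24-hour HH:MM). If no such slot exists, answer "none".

06:30

Grace → UTC: 03:30–04:00, 04:30–05:30, 06:30–08:45, 09:00–09:45.
Ines → UTC: 06:00–13:00, 13:30–15:00.
Hassan → UTC: 00:00–01:30, 02:15–03:00, 04:15–10:00.
Grace ∩ Ines: 06:30–08:45, 09:00–09:45.
Grace ∩ Ines ∩ Hassan: 06:30–08:45, 09:00–09:45.
Windows ≥ 90 min: 06:30–08:45.
Earliest such window starts at 06:30.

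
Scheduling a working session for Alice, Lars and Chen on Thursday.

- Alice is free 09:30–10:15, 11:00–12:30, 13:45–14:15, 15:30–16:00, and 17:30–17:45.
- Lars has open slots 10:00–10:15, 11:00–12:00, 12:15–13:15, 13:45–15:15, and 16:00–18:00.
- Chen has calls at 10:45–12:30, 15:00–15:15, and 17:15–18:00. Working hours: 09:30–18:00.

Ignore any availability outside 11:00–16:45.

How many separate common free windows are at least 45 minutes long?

0

Chen free within 09:30–18:00: 09:30–10:45, 12:30–15:00, 15:15–17:15.
Alice ∩ Lars: 10:00–10:15, 11:00–12:00, 12:15–12:30, 13:45–14:15, 17:30–17:45.
Alice ∩ Lars ∩ Chen: 10:00–10:15, 13:45–14:15.
Restricted to 11:00–16:45: 13:45–14:15.
Windows ≥ 45 min: (none).
That's 0 windows.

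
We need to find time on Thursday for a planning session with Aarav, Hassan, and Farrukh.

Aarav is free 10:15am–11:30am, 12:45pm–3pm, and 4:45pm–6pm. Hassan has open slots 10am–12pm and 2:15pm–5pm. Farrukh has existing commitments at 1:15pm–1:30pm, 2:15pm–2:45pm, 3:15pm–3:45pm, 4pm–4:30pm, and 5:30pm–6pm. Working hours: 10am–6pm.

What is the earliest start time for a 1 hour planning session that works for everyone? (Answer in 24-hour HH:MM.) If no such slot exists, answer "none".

Farrukh free within 10:00–18:00: 10:00–13:15, 13:30–14:15, 14:45–15:15, 15:45–16:00, 16:30–17:30.
Aarav ∩ Hassan: 10:15–11:30, 14:15–15:00, 16:45–17:00.
Aarav ∩ Hassan ∩ Farrukh: 10:15–11:30, 14:45–15:00, 16:45–17:00.
Windows ≥ 60 min: 10:15–11:30.
Earliest such window starts at 10:15.

10:15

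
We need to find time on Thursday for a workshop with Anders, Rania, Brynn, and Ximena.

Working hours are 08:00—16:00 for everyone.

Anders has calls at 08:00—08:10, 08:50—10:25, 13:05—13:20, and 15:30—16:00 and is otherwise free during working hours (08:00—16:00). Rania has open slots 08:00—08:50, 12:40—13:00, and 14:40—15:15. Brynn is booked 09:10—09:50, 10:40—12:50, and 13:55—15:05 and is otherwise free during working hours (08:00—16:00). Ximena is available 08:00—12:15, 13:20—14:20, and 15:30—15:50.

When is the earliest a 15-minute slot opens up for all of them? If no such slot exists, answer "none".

08:10

Anders free within 08:00–16:00: 08:10–08:50, 10:25–13:05, 13:20–15:30.
Brynn free within 08:00–16:00: 08:00–09:10, 09:50–10:40, 12:50–13:55, 15:05–16:00.
Anders ∩ Rania: 08:10–08:50, 12:40–13:00, 14:40–15:15.
Anders ∩ Rania ∩ Brynn: 08:10–08:50, 12:50–13:00, 15:05–15:15.
Anders ∩ Rania ∩ Brynn ∩ Ximena: 08:10–08:50.
Windows ≥ 15 min: 08:10–08:50.
Earliest such window starts at 08:10.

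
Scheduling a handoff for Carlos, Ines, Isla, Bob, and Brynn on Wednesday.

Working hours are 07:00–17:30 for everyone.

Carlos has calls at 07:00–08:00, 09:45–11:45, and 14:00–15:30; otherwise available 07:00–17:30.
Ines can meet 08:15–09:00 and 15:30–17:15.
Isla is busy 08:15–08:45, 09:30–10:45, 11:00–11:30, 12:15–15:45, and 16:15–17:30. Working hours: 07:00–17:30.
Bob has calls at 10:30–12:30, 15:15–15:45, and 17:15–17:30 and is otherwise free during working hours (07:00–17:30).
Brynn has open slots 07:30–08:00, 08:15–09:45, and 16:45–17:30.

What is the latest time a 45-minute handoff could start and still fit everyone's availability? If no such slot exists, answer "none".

Carlos free within 07:00–17:30: 08:00–09:45, 11:45–14:00, 15:30–17:30.
Isla free within 07:00–17:30: 07:00–08:15, 08:45–09:30, 10:45–11:00, 11:30–12:15, 15:45–16:15.
Bob free within 07:00–17:30: 07:00–10:30, 12:30–15:15, 15:45–17:15.
Carlos ∩ Ines: 08:15–09:00, 15:30–17:15.
Carlos ∩ Ines ∩ Isla: 08:45–09:00, 15:45–16:15.
Carlos ∩ Ines ∩ Isla ∩ Bob: 08:45–09:00, 15:45–16:15.
Carlos ∩ Ines ∩ Isla ∩ Bob ∩ Brynn: 08:45–09:00.
Windows ≥ 45 min: (none).

none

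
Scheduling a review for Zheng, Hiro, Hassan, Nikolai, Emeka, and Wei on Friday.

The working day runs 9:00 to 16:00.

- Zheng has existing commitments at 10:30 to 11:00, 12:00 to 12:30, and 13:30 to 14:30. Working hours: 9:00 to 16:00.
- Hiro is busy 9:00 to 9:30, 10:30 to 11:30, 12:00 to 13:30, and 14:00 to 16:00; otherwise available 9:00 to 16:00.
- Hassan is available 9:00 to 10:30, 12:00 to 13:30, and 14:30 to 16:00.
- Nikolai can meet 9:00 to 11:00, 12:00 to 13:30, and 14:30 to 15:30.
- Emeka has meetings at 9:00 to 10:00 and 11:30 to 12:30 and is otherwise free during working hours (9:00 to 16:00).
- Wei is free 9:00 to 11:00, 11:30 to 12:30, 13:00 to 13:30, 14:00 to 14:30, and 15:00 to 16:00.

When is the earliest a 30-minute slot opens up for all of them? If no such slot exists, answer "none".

Zheng free within 09:00–16:00: 09:00–10:30, 11:00–12:00, 12:30–13:30, 14:30–16:00.
Hiro free within 09:00–16:00: 09:30–10:30, 11:30–12:00, 13:30–14:00.
Emeka free within 09:00–16:00: 10:00–11:30, 12:30–16:00.
Zheng ∩ Hiro: 09:30–10:30, 11:30–12:00.
Zheng ∩ Hiro ∩ Hassan: 09:30–10:30.
Zheng ∩ Hiro ∩ Hassan ∩ Nikolai: 09:30–10:30.
Zheng ∩ Hiro ∩ Hassan ∩ Nikolai ∩ Emeka: 10:00–10:30.
Zheng ∩ Hiro ∩ Hassan ∩ Nikolai ∩ Emeka ∩ Wei: 10:00–10:30.
Windows ≥ 30 min: 10:00–10:30.
Earliest such window starts at 10:00.

10:00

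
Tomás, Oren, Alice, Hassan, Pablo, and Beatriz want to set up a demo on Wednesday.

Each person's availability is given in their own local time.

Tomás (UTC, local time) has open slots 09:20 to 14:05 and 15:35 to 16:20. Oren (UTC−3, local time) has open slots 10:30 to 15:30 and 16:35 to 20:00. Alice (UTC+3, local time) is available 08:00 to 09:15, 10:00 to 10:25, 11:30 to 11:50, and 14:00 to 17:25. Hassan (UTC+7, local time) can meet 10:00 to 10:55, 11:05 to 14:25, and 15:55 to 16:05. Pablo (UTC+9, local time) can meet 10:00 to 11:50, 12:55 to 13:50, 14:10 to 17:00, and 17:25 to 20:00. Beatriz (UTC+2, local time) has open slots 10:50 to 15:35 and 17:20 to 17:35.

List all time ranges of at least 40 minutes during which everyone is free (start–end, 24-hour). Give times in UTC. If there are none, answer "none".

none

Tomás → UTC: 09:20–14:05, 15:35–16:20.
Oren → UTC: 13:30–18:30, 19:35–23:00.
Alice → UTC: 05:00–06:15, 07:00–07:25, 08:30–08:50, 11:00–14:25.
Hassan → UTC: 03:00–03:55, 04:05–07:25, 08:55–09:05.
Pablo → UTC: 01:00–02:50, 03:55–04:50, 05:10–08:00, 08:25–11:00.
Beatriz → UTC: 08:50–13:35, 15:20–15:35.
Tomás ∩ Oren: 13:30–14:05, 15:35–16:20.
Tomás ∩ Oren ∩ Alice: 13:30–14:05.
Tomás ∩ Oren ∩ Alice ∩ Hassan: (none).
Tomás ∩ Oren ∩ Alice ∩ Hassan ∩ Pablo: (none).
Tomás ∩ Oren ∩ Alice ∩ Hassan ∩ Pablo ∩ Beatriz: (none).
Windows ≥ 40 min: (none).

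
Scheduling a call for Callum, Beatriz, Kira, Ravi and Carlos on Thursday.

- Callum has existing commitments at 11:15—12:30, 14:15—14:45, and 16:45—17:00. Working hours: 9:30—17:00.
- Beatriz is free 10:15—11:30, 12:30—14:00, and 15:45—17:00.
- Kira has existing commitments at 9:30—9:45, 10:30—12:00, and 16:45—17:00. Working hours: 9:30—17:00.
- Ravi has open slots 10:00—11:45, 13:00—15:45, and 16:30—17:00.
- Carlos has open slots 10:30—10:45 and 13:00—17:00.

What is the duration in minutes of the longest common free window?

Callum free within 09:30–17:00: 09:30–11:15, 12:30–14:15, 14:45–16:45.
Kira free within 09:30–17:00: 09:45–10:30, 12:00–16:45.
Callum ∩ Beatriz: 10:15–11:15, 12:30–14:00, 15:45–16:45.
Callum ∩ Beatriz ∩ Kira: 10:15–10:30, 12:30–14:00, 15:45–16:45.
Callum ∩ Beatriz ∩ Kira ∩ Ravi: 10:15–10:30, 13:00–14:00, 16:30–16:45.
Callum ∩ Beatriz ∩ Kira ∩ Ravi ∩ Carlos: 13:00–14:00, 16:30–16:45.
Common window lengths: 60, 15 min; longest is 60.

60 minutes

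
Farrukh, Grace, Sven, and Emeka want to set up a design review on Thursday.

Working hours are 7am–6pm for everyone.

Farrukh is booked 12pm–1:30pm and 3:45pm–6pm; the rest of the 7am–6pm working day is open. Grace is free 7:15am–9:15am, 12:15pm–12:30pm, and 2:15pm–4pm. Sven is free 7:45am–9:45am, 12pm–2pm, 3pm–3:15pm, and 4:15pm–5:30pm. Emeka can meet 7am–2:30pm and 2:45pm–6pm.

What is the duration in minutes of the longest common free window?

90 minutes

Farrukh free within 07:00–18:00: 07:00–12:00, 13:30–15:45.
Farrukh ∩ Grace: 07:15–09:15, 14:15–15:45.
Farrukh ∩ Grace ∩ Sven: 07:45–09:15, 15:00–15:15.
Farrukh ∩ Grace ∩ Sven ∩ Emeka: 07:45–09:15, 15:00–15:15.
Common window lengths: 90, 15 min; longest is 90.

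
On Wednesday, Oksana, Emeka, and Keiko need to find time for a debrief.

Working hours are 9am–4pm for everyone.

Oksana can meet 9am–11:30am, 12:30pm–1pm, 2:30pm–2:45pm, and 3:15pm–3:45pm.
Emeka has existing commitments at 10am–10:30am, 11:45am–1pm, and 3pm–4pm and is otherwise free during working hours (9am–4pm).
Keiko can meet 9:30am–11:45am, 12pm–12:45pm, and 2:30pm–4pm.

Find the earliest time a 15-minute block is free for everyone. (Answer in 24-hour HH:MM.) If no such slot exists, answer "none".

Emeka free within 09:00–16:00: 09:00–10:00, 10:30–11:45, 13:00–15:00.
Oksana ∩ Emeka: 09:00–10:00, 10:30–11:30, 14:30–14:45.
Oksana ∩ Emeka ∩ Keiko: 09:30–10:00, 10:30–11:30, 14:30–14:45.
Windows ≥ 15 min: 09:30–10:00, 10:30–11:30, 14:30–14:45.
Earliest such window starts at 09:30.

09:30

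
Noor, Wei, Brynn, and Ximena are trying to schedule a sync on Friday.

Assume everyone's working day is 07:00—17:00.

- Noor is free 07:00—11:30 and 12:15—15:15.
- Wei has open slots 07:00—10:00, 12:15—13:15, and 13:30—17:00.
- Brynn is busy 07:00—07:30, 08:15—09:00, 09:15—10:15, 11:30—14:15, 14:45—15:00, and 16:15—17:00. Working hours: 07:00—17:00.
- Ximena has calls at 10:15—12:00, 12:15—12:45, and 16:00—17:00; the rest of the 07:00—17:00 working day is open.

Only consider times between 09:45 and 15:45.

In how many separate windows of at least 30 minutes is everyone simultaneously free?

1

Brynn free within 07:00–17:00: 07:30–08:15, 09:00–09:15, 10:15–11:30, 14:15–14:45, 15:00–16:15.
Ximena free within 07:00–17:00: 07:00–10:15, 12:00–12:15, 12:45–16:00.
Noor ∩ Wei: 07:00–10:00, 12:15–13:15, 13:30–15:15.
Noor ∩ Wei ∩ Brynn: 07:30–08:15, 09:00–09:15, 14:15–14:45, 15:00–15:15.
Noor ∩ Wei ∩ Brynn ∩ Ximena: 07:30–08:15, 09:00–09:15, 14:15–14:45, 15:00–15:15.
Restricted to 09:45–15:45: 14:15–14:45, 15:00–15:15.
Windows ≥ 30 min: 14:15–14:45.
That's 1 window.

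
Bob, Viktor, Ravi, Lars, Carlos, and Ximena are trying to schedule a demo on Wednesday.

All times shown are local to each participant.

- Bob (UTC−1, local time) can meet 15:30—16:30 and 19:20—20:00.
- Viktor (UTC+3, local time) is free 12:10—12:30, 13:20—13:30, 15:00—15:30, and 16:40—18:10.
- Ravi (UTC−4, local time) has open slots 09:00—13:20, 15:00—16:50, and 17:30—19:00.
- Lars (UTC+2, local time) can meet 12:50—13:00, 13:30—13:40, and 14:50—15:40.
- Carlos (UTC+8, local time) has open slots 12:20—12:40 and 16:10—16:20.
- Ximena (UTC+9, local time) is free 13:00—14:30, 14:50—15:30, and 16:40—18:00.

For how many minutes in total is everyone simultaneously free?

Bob → UTC: 16:30–17:30, 20:20–21:00.
Viktor → UTC: 09:10–09:30, 10:20–10:30, 12:00–12:30, 13:40–15:10.
Ravi → UTC: 13:00–17:20, 19:00–20:50, 21:30–23:00.
Lars → UTC: 10:50–11:00, 11:30–11:40, 12:50–13:40.
Carlos → UTC: 04:20–04:40, 08:10–08:20.
Ximena → UTC: 04:00–05:30, 05:50–06:30, 07:40–09:00.
Bob ∩ Viktor: (none).
Bob ∩ Viktor ∩ Ravi: (none).
Bob ∩ Viktor ∩ Ravi ∩ Lars: (none).
Bob ∩ Viktor ∩ Ravi ∩ Lars ∩ Carlos: (none).
Bob ∩ Viktor ∩ Ravi ∩ Lars ∩ Carlos ∩ Ximena: (none).
Total common minutes: 0.

0 minutes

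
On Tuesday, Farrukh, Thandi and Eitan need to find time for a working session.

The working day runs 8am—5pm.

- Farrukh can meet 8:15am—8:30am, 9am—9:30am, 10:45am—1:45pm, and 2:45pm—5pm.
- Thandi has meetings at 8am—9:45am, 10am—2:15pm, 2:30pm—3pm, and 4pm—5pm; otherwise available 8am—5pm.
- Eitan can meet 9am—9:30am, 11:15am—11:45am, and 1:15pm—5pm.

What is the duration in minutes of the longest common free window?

60 minutes

Thandi free within 08:00–17:00: 09:45–10:00, 14:15–14:30, 15:00–16:00.
Farrukh ∩ Thandi: 15:00–16:00.
Farrukh ∩ Thandi ∩ Eitan: 15:00–16:00.
Single common window of 60 minutes.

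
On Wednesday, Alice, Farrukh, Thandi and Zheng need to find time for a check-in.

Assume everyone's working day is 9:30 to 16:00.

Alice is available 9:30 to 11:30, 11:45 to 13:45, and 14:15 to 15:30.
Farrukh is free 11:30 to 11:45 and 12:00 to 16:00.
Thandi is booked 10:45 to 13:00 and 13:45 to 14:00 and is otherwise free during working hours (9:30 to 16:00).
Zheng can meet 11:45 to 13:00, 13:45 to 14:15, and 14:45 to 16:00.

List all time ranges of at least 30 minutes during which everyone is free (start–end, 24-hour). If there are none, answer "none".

Thandi free within 09:30–16:00: 09:30–10:45, 13:00–13:45, 14:00–16:00.
Alice ∩ Farrukh: 12:00–13:45, 14:15–15:30.
Alice ∩ Farrukh ∩ Thandi: 13:00–13:45, 14:15–15:30.
Alice ∩ Farrukh ∩ Thandi ∩ Zheng: 14:45–15:30.
Windows ≥ 30 min: 14:45–15:30.

14:45–15:30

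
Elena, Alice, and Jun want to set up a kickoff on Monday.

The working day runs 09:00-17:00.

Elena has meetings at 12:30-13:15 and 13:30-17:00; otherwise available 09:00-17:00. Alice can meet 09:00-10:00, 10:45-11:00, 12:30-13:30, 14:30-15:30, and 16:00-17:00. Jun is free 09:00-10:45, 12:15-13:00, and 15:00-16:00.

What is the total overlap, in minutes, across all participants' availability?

Elena free within 09:00–17:00: 09:00–12:30, 13:15–13:30.
Elena ∩ Alice: 09:00–10:00, 10:45–11:00, 13:15–13:30.
Elena ∩ Alice ∩ Jun: 09:00–10:00.
Total common minutes: 60.

60 minutes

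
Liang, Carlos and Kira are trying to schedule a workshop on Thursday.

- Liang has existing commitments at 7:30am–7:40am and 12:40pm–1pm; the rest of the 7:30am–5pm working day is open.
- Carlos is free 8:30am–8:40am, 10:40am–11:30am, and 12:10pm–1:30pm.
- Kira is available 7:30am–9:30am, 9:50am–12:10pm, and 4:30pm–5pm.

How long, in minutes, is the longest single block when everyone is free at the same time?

50 minutes

Liang free within 07:30–17:00: 07:40–12:40, 13:00–17:00.
Liang ∩ Carlos: 08:30–08:40, 10:40–11:30, 12:10–12:40, 13:00–13:30.
Liang ∩ Carlos ∩ Kira: 08:30–08:40, 10:40–11:30.
Common window lengths: 10, 50 min; longest is 50.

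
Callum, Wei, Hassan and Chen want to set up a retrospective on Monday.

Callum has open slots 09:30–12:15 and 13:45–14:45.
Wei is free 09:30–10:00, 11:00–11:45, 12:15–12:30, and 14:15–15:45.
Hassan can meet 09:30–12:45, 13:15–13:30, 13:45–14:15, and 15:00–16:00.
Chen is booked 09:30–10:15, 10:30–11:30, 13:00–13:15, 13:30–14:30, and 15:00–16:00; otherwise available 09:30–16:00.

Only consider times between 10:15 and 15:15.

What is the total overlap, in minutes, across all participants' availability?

Chen free within 09:30–16:00: 10:15–10:30, 11:30–13:00, 13:15–13:30, 14:30–15:00.
Callum ∩ Wei: 09:30–10:00, 11:00–11:45, 14:15–14:45.
Callum ∩ Wei ∩ Hassan: 09:30–10:00, 11:00–11:45.
Callum ∩ Wei ∩ Hassan ∩ Chen: 11:30–11:45.
Restricted to 10:15–15:15: 11:30–11:45.
Total common minutes: 15.

15 minutes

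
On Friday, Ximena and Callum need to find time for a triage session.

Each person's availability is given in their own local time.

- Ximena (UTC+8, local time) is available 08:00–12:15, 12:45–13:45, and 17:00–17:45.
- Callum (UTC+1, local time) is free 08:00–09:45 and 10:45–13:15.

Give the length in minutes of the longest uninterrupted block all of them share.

Ximena → UTC: 00:00–04:15, 04:45–05:45, 09:00–09:45.
Callum → UTC: 07:00–08:45, 09:45–12:15.
Ximena ∩ Callum: (none).
No common window.

0 minutes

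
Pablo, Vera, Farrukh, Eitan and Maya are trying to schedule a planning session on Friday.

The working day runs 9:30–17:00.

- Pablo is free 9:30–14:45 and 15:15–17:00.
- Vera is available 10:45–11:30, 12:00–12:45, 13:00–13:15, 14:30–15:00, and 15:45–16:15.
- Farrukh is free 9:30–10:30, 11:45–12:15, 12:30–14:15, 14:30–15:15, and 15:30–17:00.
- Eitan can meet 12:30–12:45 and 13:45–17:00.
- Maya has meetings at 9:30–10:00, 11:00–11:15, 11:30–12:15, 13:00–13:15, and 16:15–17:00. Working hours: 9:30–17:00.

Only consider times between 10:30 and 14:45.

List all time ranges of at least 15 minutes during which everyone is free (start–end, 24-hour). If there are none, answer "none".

Maya free within 09:30–17:00: 10:00–11:00, 11:15–11:30, 12:15–13:00, 13:15–16:15.
Pablo ∩ Vera: 10:45–11:30, 12:00–12:45, 13:00–13:15, 14:30–14:45, 15:45–16:15.
Pablo ∩ Vera ∩ Farrukh: 12:00–12:15, 12:30–12:45, 13:00–13:15, 14:30–14:45, 15:45–16:15.
Pablo ∩ Vera ∩ Farrukh ∩ Eitan: 12:30–12:45, 14:30–14:45, 15:45–16:15.
Pablo ∩ Vera ∩ Farrukh ∩ Eitan ∩ Maya: 12:30–12:45, 14:30–14:45, 15:45–16:15.
Restricted to 10:30–14:45: 12:30–12:45, 14:30–14:45.
Windows ≥ 15 min: 12:30–12:45, 14:30–14:45.

12:30–12:45, 14:30–14:45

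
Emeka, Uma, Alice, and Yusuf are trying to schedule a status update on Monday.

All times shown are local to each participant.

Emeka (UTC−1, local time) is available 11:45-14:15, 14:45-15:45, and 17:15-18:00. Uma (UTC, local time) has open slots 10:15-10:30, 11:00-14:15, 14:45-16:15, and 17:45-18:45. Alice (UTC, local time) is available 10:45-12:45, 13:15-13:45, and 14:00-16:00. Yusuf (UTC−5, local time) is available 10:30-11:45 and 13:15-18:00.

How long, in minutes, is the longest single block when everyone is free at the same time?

15 minutes

Emeka → UTC: 12:45–15:15, 15:45–16:45, 18:15–19:00.
Uma → UTC: 10:15–10:30, 11:00–14:15, 14:45–16:15, 17:45–18:45.
Alice → UTC: 10:45–12:45, 13:15–13:45, 14:00–16:00.
Yusuf → UTC: 15:30–16:45, 18:15–23:00.
Emeka ∩ Uma: 12:45–14:15, 14:45–15:15, 15:45–16:15, 18:15–18:45.
Emeka ∩ Uma ∩ Alice: 13:15–13:45, 14:00–14:15, 14:45–15:15, 15:45–16:00.
Emeka ∩ Uma ∩ Alice ∩ Yusuf: 15:45–16:00.
Single common window of 15 minutes.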